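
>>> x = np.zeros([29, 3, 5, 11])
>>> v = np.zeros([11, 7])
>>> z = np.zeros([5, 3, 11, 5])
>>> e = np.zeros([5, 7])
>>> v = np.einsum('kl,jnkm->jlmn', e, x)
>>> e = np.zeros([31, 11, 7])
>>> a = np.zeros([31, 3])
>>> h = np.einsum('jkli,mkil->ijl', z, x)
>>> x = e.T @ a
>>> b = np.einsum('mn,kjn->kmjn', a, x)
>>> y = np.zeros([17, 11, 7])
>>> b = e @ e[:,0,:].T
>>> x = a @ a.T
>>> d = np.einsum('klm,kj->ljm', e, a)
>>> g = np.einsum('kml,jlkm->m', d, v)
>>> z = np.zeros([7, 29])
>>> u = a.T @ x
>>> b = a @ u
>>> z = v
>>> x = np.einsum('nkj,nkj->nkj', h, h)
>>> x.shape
(5, 5, 11)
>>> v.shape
(29, 7, 11, 3)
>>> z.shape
(29, 7, 11, 3)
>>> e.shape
(31, 11, 7)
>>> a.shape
(31, 3)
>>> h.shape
(5, 5, 11)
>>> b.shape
(31, 31)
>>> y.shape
(17, 11, 7)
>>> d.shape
(11, 3, 7)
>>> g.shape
(3,)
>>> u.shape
(3, 31)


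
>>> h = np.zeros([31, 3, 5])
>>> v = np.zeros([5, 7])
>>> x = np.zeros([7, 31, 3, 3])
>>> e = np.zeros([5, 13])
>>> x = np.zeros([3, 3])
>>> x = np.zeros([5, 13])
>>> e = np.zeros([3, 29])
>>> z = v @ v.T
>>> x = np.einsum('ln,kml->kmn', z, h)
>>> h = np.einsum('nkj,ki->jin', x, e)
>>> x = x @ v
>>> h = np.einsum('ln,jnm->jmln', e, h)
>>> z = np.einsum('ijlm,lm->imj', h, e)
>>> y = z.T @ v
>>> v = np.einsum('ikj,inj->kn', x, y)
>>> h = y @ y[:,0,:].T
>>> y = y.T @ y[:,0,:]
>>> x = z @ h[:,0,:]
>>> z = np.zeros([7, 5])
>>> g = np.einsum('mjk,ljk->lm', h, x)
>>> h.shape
(31, 29, 31)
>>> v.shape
(3, 29)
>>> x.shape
(5, 29, 31)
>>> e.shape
(3, 29)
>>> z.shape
(7, 5)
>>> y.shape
(7, 29, 7)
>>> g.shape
(5, 31)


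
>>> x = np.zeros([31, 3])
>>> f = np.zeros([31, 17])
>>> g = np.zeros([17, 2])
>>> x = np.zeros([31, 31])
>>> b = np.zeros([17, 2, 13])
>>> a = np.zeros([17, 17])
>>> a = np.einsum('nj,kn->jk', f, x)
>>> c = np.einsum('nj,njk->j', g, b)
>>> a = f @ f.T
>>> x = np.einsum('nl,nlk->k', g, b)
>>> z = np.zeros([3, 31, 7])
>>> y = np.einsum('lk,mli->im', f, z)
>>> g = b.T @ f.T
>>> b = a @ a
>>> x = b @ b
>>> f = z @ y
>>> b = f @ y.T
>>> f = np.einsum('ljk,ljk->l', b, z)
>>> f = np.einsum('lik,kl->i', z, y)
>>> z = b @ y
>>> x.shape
(31, 31)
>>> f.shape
(31,)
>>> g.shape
(13, 2, 31)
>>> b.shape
(3, 31, 7)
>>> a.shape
(31, 31)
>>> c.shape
(2,)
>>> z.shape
(3, 31, 3)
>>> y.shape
(7, 3)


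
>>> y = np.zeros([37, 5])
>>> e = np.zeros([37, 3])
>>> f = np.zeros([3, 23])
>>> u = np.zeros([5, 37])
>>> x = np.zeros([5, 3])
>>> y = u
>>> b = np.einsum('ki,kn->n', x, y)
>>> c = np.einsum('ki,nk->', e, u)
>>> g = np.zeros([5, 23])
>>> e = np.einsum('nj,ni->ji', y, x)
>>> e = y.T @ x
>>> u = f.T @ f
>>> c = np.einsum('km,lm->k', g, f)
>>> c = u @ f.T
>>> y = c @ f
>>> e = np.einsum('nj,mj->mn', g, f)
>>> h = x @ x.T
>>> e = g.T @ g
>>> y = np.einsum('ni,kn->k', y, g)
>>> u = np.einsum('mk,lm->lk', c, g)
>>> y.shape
(5,)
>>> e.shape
(23, 23)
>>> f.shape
(3, 23)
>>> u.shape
(5, 3)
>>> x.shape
(5, 3)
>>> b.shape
(37,)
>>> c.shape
(23, 3)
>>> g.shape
(5, 23)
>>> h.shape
(5, 5)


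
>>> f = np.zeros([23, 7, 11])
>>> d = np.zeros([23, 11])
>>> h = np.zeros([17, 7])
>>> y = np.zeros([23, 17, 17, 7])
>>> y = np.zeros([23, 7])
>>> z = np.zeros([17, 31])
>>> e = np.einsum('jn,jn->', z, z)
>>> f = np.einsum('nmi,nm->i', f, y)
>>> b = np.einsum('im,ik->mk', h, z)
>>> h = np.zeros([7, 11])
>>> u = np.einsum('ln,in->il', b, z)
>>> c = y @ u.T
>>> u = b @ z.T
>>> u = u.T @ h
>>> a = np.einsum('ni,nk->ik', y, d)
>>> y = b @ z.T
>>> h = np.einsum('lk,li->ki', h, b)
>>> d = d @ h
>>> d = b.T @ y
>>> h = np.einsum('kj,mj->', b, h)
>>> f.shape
(11,)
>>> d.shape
(31, 17)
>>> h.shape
()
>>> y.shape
(7, 17)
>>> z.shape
(17, 31)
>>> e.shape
()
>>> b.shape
(7, 31)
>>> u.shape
(17, 11)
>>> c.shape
(23, 17)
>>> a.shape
(7, 11)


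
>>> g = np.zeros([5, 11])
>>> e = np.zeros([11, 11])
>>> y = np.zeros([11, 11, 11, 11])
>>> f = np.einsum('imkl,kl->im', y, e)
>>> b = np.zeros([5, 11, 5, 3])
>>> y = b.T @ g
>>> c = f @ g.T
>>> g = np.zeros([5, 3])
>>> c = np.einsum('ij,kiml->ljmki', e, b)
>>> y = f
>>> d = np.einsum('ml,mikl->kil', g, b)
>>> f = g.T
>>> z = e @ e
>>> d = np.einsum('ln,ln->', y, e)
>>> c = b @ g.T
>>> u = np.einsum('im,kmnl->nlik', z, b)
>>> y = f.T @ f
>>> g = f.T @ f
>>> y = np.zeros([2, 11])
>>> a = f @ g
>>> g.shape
(5, 5)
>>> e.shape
(11, 11)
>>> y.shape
(2, 11)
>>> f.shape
(3, 5)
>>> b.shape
(5, 11, 5, 3)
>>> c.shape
(5, 11, 5, 5)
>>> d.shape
()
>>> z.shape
(11, 11)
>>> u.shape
(5, 3, 11, 5)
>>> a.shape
(3, 5)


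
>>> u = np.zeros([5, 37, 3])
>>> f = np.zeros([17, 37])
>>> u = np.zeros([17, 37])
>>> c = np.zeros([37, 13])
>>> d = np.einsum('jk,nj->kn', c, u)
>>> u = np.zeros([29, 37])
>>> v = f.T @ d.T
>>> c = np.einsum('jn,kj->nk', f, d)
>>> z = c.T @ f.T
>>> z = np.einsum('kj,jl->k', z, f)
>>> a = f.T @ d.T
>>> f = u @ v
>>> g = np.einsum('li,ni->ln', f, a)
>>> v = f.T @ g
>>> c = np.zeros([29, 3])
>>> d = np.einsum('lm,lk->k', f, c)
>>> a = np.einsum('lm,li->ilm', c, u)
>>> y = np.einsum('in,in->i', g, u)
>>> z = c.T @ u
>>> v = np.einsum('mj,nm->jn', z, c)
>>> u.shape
(29, 37)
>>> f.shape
(29, 13)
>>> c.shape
(29, 3)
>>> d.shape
(3,)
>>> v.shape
(37, 29)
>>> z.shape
(3, 37)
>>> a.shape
(37, 29, 3)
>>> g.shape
(29, 37)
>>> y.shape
(29,)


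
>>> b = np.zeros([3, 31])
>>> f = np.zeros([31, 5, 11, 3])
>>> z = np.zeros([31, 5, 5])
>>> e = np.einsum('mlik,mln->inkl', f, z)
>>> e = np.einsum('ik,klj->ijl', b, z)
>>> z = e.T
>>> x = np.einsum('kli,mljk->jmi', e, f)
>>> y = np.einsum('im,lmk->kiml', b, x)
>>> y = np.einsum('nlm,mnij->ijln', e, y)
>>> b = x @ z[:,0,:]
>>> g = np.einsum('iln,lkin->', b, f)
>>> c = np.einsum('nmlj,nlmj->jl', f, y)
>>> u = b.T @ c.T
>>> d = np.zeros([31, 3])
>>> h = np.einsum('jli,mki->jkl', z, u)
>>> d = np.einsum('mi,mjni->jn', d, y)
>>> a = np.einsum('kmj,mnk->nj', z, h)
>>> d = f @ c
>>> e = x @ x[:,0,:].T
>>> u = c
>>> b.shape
(11, 31, 3)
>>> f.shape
(31, 5, 11, 3)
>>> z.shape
(5, 5, 3)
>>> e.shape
(11, 31, 11)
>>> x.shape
(11, 31, 5)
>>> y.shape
(31, 11, 5, 3)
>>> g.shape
()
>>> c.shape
(3, 11)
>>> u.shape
(3, 11)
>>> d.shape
(31, 5, 11, 11)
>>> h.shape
(5, 31, 5)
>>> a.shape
(31, 3)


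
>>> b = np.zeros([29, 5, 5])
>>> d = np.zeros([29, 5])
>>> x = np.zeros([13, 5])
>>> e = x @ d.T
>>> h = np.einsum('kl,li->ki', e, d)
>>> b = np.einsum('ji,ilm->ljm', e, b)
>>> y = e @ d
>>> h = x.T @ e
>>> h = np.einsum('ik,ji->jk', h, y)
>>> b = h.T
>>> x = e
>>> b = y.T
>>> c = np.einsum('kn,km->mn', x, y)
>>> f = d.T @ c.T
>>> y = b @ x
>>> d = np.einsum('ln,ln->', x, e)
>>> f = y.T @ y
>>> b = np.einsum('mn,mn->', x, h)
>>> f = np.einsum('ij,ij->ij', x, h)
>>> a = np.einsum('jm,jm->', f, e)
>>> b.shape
()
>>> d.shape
()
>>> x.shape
(13, 29)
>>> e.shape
(13, 29)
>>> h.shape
(13, 29)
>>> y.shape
(5, 29)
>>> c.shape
(5, 29)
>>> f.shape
(13, 29)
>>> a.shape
()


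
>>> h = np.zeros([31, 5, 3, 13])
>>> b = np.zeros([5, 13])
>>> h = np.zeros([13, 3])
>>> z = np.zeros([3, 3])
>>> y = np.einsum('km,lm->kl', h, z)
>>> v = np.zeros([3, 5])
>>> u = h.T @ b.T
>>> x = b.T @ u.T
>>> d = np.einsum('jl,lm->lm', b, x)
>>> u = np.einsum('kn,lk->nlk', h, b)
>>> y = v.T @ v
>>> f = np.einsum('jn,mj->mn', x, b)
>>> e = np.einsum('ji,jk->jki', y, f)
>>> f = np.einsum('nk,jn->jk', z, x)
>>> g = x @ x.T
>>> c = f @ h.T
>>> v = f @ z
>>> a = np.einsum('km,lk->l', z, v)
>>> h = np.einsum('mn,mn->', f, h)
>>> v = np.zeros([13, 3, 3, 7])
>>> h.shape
()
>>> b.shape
(5, 13)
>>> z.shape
(3, 3)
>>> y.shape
(5, 5)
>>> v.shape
(13, 3, 3, 7)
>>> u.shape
(3, 5, 13)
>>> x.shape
(13, 3)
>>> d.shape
(13, 3)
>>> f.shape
(13, 3)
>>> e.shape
(5, 3, 5)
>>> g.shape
(13, 13)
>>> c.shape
(13, 13)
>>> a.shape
(13,)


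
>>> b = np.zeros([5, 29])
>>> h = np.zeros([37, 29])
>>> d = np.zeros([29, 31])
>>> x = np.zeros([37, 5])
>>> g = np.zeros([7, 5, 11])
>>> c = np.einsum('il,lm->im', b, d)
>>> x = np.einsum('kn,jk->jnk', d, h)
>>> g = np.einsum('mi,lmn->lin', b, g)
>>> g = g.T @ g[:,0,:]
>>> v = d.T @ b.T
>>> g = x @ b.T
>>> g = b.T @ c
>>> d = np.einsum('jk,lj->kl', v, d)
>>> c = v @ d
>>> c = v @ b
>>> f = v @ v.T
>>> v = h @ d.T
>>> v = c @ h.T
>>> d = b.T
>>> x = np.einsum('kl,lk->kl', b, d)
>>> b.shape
(5, 29)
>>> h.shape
(37, 29)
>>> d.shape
(29, 5)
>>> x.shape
(5, 29)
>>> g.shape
(29, 31)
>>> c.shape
(31, 29)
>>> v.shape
(31, 37)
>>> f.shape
(31, 31)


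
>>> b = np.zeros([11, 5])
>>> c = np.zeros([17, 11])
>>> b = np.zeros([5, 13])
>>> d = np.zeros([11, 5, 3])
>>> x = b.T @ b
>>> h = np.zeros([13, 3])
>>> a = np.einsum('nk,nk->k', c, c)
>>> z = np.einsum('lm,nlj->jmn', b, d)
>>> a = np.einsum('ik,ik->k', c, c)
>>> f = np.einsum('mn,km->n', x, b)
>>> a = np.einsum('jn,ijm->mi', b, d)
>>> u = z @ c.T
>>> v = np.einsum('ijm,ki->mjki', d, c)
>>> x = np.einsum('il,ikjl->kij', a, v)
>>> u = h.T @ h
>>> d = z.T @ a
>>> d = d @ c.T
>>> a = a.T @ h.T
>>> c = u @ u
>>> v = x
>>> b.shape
(5, 13)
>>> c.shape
(3, 3)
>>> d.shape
(11, 13, 17)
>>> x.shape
(5, 3, 17)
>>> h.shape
(13, 3)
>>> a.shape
(11, 13)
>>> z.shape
(3, 13, 11)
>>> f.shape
(13,)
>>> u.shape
(3, 3)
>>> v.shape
(5, 3, 17)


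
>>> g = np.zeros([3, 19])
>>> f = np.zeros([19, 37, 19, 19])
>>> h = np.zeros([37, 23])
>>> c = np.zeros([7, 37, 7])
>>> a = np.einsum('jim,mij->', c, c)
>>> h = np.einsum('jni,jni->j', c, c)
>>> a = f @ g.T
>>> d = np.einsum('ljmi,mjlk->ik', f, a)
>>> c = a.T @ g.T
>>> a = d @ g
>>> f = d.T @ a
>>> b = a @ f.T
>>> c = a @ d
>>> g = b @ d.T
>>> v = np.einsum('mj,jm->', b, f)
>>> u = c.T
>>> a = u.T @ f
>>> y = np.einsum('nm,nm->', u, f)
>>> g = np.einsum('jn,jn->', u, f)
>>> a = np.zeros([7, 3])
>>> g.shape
()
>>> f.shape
(3, 19)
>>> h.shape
(7,)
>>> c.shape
(19, 3)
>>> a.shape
(7, 3)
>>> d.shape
(19, 3)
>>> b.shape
(19, 3)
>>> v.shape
()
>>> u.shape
(3, 19)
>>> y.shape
()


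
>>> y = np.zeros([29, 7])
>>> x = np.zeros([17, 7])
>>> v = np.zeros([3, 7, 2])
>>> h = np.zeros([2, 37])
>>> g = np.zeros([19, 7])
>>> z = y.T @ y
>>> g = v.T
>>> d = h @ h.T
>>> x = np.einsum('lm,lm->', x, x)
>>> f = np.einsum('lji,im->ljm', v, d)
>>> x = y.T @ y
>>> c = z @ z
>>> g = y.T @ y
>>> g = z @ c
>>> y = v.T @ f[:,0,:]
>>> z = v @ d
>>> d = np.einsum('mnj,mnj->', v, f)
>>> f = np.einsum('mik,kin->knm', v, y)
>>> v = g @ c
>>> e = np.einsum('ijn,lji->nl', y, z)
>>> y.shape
(2, 7, 2)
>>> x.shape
(7, 7)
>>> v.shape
(7, 7)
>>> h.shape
(2, 37)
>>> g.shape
(7, 7)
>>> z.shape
(3, 7, 2)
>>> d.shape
()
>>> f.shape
(2, 2, 3)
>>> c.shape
(7, 7)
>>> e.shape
(2, 3)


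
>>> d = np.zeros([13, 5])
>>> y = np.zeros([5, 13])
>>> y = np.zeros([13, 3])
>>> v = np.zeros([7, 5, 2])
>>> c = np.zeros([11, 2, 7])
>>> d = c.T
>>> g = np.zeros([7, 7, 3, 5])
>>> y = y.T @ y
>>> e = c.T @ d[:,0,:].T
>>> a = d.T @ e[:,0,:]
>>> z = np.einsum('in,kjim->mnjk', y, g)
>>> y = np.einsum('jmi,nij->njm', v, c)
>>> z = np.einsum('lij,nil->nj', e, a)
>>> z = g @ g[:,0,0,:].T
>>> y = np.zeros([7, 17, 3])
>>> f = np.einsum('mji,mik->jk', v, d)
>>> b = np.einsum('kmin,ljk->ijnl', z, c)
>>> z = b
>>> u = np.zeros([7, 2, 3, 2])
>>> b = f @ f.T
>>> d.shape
(7, 2, 11)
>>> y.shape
(7, 17, 3)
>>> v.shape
(7, 5, 2)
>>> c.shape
(11, 2, 7)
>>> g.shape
(7, 7, 3, 5)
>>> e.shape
(7, 2, 7)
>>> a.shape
(11, 2, 7)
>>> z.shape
(3, 2, 7, 11)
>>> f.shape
(5, 11)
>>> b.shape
(5, 5)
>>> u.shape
(7, 2, 3, 2)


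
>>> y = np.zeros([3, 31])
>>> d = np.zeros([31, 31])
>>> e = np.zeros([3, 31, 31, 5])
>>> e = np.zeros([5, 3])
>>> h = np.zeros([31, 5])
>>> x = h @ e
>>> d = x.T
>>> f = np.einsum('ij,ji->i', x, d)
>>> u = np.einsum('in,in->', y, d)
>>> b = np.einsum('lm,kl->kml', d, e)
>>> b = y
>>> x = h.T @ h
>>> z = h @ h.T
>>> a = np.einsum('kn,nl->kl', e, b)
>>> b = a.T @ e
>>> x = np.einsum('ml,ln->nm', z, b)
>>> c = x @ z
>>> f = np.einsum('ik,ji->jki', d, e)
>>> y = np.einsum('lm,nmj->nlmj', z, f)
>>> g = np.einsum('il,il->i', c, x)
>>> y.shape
(5, 31, 31, 3)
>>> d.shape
(3, 31)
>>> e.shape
(5, 3)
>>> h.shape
(31, 5)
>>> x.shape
(3, 31)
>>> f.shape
(5, 31, 3)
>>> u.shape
()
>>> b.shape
(31, 3)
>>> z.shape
(31, 31)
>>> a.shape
(5, 31)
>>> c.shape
(3, 31)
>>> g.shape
(3,)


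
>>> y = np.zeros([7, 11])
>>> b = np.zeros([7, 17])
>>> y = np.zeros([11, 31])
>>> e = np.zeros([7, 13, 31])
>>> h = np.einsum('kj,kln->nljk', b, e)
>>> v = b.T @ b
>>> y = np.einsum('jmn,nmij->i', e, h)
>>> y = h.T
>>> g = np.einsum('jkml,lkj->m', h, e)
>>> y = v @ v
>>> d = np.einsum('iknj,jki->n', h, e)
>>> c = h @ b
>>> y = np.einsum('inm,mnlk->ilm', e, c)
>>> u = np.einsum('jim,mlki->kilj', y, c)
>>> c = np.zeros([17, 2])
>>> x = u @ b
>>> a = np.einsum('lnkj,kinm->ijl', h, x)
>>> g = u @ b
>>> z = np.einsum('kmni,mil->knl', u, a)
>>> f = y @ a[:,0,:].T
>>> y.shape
(7, 17, 31)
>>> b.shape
(7, 17)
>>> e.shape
(7, 13, 31)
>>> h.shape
(31, 13, 17, 7)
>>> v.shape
(17, 17)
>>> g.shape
(17, 17, 13, 17)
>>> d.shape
(17,)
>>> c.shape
(17, 2)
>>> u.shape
(17, 17, 13, 7)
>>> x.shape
(17, 17, 13, 17)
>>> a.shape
(17, 7, 31)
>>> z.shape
(17, 13, 31)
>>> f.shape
(7, 17, 17)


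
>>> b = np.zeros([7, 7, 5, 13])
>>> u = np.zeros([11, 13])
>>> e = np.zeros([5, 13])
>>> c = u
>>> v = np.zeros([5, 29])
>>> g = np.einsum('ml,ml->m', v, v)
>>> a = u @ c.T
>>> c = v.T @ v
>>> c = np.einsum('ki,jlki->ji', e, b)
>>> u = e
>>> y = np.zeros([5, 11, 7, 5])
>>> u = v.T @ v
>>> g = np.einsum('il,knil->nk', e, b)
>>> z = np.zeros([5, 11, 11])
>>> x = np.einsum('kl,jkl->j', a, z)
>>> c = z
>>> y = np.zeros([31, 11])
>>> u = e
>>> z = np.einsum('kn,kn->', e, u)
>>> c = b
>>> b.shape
(7, 7, 5, 13)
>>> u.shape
(5, 13)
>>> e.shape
(5, 13)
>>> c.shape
(7, 7, 5, 13)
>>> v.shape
(5, 29)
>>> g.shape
(7, 7)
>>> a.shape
(11, 11)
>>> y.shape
(31, 11)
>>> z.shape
()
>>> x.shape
(5,)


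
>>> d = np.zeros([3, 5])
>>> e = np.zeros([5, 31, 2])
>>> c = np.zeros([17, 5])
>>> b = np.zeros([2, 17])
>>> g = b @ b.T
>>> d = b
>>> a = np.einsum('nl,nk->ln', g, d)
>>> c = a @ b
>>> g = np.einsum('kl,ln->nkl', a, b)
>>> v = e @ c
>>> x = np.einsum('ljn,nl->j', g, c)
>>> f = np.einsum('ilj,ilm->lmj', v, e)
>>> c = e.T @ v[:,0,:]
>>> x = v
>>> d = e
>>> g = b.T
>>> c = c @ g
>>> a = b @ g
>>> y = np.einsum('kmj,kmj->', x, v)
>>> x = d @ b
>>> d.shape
(5, 31, 2)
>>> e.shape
(5, 31, 2)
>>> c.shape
(2, 31, 2)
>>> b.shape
(2, 17)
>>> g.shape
(17, 2)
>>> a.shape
(2, 2)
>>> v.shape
(5, 31, 17)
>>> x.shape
(5, 31, 17)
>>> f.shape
(31, 2, 17)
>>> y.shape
()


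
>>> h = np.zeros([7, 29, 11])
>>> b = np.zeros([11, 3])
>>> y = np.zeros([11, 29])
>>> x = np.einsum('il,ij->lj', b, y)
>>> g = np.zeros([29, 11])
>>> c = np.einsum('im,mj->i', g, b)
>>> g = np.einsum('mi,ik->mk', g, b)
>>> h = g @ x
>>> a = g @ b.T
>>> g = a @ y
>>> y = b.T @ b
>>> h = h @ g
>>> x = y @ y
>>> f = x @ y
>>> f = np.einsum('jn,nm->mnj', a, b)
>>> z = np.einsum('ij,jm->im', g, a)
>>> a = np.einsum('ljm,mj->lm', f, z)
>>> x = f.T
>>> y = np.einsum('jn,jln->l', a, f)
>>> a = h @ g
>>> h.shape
(29, 29)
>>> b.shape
(11, 3)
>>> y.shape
(11,)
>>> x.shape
(29, 11, 3)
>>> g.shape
(29, 29)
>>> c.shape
(29,)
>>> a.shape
(29, 29)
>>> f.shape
(3, 11, 29)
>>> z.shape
(29, 11)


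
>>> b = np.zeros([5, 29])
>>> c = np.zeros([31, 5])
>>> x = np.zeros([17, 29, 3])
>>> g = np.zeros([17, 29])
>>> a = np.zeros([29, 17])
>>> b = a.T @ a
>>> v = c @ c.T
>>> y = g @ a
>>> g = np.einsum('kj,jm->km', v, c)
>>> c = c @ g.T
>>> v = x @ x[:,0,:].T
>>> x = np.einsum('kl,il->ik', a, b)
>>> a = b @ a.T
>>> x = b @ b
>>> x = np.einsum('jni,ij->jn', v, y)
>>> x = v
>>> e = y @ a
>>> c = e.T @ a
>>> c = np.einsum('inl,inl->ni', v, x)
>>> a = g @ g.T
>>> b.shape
(17, 17)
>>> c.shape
(29, 17)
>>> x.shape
(17, 29, 17)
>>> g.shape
(31, 5)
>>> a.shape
(31, 31)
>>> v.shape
(17, 29, 17)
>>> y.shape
(17, 17)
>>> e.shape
(17, 29)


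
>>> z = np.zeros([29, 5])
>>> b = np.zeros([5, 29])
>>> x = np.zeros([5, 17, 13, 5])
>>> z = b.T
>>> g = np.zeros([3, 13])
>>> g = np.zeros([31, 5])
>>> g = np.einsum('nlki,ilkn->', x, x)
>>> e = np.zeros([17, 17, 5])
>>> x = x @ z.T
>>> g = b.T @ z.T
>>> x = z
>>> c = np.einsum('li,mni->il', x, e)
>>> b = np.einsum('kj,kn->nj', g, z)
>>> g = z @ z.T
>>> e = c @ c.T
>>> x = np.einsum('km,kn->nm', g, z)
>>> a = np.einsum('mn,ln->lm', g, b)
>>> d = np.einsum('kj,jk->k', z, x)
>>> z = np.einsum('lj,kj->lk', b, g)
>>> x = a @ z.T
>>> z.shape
(5, 29)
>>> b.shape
(5, 29)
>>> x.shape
(5, 5)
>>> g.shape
(29, 29)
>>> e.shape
(5, 5)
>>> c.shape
(5, 29)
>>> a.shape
(5, 29)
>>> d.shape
(29,)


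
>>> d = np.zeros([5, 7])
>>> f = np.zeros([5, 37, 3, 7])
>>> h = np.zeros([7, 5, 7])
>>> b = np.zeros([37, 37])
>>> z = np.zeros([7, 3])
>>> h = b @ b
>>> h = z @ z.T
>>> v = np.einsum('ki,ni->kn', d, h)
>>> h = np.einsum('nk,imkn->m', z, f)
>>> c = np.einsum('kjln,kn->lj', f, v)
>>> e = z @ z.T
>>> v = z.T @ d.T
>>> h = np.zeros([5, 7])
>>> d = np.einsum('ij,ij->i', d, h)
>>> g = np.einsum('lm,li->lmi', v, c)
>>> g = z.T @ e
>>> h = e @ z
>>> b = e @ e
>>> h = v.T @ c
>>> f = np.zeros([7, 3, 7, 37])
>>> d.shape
(5,)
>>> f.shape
(7, 3, 7, 37)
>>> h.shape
(5, 37)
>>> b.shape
(7, 7)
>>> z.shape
(7, 3)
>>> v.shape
(3, 5)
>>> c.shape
(3, 37)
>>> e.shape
(7, 7)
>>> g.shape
(3, 7)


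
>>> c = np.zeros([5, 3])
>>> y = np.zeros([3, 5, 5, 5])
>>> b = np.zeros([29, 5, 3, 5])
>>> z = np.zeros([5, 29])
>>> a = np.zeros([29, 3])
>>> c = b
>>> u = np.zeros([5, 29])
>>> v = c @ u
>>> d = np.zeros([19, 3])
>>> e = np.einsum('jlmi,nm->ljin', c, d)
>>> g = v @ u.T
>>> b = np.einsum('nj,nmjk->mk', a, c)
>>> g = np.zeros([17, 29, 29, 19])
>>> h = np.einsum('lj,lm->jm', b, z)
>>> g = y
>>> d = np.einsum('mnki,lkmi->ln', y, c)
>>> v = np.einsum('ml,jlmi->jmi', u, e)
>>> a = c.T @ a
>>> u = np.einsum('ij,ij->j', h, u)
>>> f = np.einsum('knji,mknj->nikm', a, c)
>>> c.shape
(29, 5, 3, 5)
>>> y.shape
(3, 5, 5, 5)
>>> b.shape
(5, 5)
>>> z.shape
(5, 29)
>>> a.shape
(5, 3, 5, 3)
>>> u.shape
(29,)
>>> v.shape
(5, 5, 19)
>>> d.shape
(29, 5)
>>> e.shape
(5, 29, 5, 19)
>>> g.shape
(3, 5, 5, 5)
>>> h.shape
(5, 29)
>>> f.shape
(3, 3, 5, 29)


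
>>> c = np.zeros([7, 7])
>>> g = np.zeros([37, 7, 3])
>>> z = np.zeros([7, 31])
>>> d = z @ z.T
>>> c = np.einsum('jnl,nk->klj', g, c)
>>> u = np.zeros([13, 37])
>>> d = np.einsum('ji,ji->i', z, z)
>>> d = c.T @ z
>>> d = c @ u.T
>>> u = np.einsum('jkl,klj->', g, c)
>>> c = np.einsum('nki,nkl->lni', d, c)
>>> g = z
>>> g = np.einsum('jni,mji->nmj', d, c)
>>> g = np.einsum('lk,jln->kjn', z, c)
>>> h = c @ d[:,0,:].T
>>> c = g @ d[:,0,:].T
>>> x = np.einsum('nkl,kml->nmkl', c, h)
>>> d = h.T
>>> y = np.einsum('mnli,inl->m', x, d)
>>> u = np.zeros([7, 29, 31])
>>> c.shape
(31, 37, 7)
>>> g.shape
(31, 37, 13)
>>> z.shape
(7, 31)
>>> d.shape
(7, 7, 37)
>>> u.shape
(7, 29, 31)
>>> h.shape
(37, 7, 7)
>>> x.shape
(31, 7, 37, 7)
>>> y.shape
(31,)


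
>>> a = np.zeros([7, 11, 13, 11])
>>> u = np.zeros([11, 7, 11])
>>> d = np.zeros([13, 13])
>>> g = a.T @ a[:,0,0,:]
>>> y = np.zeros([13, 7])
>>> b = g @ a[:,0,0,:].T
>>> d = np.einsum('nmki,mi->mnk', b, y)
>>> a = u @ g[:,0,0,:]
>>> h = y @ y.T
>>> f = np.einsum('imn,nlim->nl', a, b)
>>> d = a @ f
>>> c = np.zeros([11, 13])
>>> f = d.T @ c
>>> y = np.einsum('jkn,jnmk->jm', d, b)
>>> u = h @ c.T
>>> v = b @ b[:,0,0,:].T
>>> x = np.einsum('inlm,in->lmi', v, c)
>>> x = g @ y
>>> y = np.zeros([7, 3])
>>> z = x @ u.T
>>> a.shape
(11, 7, 11)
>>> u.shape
(13, 11)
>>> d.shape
(11, 7, 13)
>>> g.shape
(11, 13, 11, 11)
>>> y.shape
(7, 3)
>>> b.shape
(11, 13, 11, 7)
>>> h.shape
(13, 13)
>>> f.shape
(13, 7, 13)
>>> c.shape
(11, 13)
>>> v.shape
(11, 13, 11, 11)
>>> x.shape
(11, 13, 11, 11)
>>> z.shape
(11, 13, 11, 13)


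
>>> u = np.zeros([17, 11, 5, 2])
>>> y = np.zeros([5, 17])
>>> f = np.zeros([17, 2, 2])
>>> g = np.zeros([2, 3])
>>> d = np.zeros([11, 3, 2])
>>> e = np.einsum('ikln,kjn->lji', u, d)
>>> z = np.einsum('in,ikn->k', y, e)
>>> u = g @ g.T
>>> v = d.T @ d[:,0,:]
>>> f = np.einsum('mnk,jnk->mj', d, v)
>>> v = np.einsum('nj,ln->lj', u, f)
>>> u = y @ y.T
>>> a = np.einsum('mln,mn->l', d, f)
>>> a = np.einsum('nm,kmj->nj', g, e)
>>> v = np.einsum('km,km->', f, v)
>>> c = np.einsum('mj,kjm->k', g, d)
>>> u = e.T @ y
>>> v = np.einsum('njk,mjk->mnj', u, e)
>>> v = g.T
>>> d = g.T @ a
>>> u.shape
(17, 3, 17)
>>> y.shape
(5, 17)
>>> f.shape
(11, 2)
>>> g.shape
(2, 3)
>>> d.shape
(3, 17)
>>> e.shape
(5, 3, 17)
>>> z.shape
(3,)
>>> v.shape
(3, 2)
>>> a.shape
(2, 17)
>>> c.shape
(11,)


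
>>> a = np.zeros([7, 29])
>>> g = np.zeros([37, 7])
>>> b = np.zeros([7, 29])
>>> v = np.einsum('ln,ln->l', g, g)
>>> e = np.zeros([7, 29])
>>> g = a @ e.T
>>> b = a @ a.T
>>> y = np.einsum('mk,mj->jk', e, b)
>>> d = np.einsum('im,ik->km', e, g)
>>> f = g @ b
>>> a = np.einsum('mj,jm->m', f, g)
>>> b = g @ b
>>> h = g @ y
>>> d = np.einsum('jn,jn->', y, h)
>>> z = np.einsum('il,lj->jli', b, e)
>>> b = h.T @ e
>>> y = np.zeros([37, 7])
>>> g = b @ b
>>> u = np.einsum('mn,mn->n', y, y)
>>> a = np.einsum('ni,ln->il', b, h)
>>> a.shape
(29, 7)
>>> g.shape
(29, 29)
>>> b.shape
(29, 29)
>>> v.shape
(37,)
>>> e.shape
(7, 29)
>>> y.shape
(37, 7)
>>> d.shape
()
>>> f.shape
(7, 7)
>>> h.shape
(7, 29)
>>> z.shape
(29, 7, 7)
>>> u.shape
(7,)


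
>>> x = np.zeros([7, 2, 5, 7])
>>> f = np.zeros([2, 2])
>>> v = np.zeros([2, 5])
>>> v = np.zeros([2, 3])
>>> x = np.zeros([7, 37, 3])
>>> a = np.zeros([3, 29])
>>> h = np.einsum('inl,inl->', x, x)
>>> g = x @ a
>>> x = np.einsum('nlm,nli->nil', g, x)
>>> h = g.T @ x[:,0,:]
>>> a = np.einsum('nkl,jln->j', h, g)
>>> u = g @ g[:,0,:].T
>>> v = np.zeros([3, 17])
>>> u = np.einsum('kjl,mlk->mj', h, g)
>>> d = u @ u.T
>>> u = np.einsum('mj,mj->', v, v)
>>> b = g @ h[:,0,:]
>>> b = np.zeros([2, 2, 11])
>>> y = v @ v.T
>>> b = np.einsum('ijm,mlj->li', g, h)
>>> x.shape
(7, 3, 37)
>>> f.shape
(2, 2)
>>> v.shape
(3, 17)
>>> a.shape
(7,)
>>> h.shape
(29, 37, 37)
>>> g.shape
(7, 37, 29)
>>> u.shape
()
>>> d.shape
(7, 7)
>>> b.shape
(37, 7)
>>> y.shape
(3, 3)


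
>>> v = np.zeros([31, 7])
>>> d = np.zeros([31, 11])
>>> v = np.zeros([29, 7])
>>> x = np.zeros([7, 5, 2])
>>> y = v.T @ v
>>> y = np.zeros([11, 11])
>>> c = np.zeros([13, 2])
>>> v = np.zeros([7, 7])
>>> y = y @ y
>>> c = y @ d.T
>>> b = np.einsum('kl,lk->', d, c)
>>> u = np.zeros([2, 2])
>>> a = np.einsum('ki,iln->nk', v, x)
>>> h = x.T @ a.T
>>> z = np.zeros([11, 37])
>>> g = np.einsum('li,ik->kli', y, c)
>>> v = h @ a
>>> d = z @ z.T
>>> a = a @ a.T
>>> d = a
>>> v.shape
(2, 5, 7)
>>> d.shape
(2, 2)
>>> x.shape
(7, 5, 2)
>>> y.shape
(11, 11)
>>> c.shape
(11, 31)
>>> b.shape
()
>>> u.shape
(2, 2)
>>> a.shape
(2, 2)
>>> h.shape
(2, 5, 2)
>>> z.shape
(11, 37)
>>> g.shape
(31, 11, 11)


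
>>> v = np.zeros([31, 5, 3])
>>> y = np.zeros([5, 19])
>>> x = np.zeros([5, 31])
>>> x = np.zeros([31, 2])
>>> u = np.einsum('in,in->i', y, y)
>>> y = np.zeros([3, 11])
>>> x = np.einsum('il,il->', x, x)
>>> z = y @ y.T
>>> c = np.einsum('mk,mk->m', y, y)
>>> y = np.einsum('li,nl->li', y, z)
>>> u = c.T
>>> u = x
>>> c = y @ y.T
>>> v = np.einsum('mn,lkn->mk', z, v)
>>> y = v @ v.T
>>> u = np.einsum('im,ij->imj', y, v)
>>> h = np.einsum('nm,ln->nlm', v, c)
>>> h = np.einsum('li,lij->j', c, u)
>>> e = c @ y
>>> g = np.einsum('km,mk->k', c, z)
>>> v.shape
(3, 5)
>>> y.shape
(3, 3)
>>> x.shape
()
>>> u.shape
(3, 3, 5)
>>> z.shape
(3, 3)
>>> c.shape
(3, 3)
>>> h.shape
(5,)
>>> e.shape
(3, 3)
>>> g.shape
(3,)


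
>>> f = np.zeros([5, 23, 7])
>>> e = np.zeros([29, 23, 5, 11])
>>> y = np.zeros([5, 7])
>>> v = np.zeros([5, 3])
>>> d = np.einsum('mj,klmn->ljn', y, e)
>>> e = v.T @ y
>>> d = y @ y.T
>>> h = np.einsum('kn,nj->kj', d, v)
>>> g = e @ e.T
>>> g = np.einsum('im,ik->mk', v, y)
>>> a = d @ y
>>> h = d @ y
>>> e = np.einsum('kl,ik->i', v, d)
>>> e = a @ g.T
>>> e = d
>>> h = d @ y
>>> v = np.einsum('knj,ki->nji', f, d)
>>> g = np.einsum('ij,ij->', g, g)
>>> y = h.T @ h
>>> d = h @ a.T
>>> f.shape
(5, 23, 7)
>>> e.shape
(5, 5)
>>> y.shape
(7, 7)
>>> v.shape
(23, 7, 5)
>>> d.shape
(5, 5)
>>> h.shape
(5, 7)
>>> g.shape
()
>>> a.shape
(5, 7)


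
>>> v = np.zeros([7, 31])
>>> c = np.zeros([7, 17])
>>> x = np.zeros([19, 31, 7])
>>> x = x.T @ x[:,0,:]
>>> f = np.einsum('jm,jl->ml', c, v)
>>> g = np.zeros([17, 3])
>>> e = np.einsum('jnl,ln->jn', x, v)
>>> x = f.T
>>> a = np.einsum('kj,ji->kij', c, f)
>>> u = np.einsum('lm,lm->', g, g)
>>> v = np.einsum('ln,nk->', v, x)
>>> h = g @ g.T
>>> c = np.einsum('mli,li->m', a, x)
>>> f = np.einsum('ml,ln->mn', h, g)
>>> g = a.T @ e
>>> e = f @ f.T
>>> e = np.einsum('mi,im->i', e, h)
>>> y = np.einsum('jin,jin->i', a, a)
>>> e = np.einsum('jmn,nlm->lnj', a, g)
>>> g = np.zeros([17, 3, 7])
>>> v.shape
()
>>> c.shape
(7,)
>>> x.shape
(31, 17)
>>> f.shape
(17, 3)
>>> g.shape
(17, 3, 7)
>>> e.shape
(31, 17, 7)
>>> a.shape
(7, 31, 17)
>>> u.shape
()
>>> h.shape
(17, 17)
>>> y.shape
(31,)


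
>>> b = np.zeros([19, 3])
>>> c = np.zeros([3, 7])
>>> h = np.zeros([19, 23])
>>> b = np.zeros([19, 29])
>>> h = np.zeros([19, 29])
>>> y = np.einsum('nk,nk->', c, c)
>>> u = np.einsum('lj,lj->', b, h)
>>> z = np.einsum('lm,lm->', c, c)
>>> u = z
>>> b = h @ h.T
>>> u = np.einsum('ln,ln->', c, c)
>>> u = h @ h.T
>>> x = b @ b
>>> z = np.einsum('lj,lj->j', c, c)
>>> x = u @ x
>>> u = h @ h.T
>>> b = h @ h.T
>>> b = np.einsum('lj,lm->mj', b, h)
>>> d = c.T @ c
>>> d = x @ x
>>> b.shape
(29, 19)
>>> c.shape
(3, 7)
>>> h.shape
(19, 29)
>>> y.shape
()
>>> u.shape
(19, 19)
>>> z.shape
(7,)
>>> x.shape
(19, 19)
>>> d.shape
(19, 19)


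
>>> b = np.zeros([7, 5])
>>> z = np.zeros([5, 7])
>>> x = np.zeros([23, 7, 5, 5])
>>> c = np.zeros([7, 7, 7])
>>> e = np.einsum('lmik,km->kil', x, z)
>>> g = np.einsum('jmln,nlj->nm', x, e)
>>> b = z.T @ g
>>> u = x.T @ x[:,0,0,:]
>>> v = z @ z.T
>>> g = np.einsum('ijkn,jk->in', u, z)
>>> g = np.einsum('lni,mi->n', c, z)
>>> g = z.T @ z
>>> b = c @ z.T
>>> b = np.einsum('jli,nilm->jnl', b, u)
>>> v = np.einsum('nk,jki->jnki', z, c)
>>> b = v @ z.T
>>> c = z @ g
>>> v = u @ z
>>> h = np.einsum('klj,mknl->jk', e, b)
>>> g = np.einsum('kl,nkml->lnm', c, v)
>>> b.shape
(7, 5, 7, 5)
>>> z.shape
(5, 7)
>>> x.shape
(23, 7, 5, 5)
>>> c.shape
(5, 7)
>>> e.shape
(5, 5, 23)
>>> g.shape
(7, 5, 7)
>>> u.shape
(5, 5, 7, 5)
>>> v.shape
(5, 5, 7, 7)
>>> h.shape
(23, 5)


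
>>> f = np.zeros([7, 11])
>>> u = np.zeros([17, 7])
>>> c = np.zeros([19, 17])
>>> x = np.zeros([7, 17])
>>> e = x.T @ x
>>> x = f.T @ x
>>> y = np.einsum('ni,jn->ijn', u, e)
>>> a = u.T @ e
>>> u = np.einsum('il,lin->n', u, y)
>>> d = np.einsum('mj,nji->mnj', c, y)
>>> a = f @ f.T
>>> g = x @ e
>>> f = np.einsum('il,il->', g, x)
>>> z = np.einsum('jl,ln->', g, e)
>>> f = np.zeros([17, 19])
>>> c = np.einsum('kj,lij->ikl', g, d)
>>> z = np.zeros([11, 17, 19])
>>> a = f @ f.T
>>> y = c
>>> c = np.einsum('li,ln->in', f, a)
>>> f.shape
(17, 19)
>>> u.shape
(17,)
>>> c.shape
(19, 17)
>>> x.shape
(11, 17)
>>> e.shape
(17, 17)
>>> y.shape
(7, 11, 19)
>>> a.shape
(17, 17)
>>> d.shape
(19, 7, 17)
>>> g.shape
(11, 17)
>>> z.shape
(11, 17, 19)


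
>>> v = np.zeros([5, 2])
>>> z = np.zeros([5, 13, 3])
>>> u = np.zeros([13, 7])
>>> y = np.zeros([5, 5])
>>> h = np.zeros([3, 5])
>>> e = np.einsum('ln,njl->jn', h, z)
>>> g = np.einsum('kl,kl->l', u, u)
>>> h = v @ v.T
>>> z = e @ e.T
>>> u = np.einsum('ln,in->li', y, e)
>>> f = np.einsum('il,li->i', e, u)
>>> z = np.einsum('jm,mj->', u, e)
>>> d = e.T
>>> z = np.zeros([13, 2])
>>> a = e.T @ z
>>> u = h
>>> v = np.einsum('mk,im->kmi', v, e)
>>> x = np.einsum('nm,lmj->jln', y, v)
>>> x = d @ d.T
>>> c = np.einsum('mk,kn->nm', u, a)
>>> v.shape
(2, 5, 13)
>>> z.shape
(13, 2)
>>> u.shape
(5, 5)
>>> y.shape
(5, 5)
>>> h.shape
(5, 5)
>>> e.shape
(13, 5)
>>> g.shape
(7,)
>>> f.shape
(13,)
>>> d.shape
(5, 13)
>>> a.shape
(5, 2)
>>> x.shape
(5, 5)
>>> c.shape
(2, 5)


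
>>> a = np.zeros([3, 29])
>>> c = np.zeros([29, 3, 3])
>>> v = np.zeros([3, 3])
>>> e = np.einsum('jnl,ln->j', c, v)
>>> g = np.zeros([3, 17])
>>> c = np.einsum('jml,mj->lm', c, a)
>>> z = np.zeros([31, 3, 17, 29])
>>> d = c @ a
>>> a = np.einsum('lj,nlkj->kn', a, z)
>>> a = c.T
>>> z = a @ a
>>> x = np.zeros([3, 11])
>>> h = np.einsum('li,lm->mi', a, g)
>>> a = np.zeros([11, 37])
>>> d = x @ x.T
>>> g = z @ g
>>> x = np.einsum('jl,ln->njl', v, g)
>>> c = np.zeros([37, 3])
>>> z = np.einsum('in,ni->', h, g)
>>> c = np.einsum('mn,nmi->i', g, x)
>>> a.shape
(11, 37)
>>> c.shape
(3,)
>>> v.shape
(3, 3)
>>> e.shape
(29,)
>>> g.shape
(3, 17)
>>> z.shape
()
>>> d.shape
(3, 3)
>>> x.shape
(17, 3, 3)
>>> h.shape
(17, 3)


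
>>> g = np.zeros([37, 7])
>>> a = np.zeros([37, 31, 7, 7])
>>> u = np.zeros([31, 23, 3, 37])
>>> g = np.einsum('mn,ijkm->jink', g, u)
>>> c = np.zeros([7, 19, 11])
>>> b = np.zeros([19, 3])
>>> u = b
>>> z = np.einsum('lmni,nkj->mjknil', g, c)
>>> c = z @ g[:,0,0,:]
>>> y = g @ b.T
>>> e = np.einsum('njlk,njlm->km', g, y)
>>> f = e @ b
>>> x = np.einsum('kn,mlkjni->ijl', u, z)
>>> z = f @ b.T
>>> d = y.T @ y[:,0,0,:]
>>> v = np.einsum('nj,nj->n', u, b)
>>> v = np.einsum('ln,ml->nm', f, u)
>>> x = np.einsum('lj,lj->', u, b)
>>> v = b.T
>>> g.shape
(23, 31, 7, 3)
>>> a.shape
(37, 31, 7, 7)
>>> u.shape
(19, 3)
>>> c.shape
(31, 11, 19, 7, 3, 3)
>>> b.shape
(19, 3)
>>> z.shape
(3, 19)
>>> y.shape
(23, 31, 7, 19)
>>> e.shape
(3, 19)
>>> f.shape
(3, 3)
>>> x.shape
()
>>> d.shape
(19, 7, 31, 19)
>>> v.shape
(3, 19)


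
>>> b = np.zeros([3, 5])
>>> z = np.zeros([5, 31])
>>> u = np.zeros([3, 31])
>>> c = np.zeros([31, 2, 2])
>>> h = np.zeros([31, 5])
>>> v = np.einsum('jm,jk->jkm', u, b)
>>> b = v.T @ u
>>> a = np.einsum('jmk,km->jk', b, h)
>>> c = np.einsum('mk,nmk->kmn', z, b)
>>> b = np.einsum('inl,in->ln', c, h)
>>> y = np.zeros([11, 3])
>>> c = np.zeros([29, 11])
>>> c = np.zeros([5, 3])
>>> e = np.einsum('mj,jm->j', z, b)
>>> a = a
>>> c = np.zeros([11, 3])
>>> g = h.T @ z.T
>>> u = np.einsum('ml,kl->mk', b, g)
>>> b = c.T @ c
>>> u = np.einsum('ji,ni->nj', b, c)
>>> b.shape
(3, 3)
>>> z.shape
(5, 31)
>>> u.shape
(11, 3)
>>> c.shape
(11, 3)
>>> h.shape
(31, 5)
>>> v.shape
(3, 5, 31)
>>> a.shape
(31, 31)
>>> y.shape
(11, 3)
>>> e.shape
(31,)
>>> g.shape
(5, 5)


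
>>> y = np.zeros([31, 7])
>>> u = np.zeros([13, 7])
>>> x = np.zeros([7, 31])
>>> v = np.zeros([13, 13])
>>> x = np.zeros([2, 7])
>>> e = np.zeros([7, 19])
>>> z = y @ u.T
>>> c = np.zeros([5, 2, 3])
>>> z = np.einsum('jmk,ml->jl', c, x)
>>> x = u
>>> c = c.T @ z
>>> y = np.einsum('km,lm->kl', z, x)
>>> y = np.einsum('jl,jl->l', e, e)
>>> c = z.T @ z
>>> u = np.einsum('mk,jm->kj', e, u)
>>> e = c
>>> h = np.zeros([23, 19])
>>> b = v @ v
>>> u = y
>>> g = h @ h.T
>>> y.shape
(19,)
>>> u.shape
(19,)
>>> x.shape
(13, 7)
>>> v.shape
(13, 13)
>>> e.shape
(7, 7)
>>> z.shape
(5, 7)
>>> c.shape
(7, 7)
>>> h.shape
(23, 19)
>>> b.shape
(13, 13)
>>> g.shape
(23, 23)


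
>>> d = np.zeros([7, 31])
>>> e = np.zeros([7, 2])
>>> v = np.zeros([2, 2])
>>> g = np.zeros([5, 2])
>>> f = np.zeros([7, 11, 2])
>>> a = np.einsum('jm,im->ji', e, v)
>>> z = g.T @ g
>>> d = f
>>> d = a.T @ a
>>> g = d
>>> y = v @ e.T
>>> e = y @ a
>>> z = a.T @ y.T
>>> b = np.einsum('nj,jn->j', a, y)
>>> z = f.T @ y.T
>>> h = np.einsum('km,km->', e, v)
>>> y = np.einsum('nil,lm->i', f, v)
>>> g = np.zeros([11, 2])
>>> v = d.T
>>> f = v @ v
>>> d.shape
(2, 2)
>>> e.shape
(2, 2)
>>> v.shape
(2, 2)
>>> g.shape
(11, 2)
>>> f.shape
(2, 2)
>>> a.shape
(7, 2)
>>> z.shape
(2, 11, 2)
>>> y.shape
(11,)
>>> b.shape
(2,)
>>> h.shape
()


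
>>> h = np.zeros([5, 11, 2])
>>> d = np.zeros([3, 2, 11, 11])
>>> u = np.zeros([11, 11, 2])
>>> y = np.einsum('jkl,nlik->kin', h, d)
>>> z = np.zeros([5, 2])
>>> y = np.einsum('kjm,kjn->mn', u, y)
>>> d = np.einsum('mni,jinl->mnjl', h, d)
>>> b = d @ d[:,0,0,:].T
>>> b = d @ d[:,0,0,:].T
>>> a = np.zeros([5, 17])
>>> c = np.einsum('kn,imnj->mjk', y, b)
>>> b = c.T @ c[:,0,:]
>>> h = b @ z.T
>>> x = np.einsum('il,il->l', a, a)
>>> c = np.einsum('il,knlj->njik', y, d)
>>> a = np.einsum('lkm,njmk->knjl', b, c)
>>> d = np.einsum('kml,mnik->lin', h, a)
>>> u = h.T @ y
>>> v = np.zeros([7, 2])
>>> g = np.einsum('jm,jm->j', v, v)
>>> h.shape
(2, 5, 5)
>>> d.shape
(5, 11, 11)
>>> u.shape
(5, 5, 3)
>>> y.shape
(2, 3)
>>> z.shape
(5, 2)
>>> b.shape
(2, 5, 2)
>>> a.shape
(5, 11, 11, 2)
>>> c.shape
(11, 11, 2, 5)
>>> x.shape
(17,)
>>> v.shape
(7, 2)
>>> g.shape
(7,)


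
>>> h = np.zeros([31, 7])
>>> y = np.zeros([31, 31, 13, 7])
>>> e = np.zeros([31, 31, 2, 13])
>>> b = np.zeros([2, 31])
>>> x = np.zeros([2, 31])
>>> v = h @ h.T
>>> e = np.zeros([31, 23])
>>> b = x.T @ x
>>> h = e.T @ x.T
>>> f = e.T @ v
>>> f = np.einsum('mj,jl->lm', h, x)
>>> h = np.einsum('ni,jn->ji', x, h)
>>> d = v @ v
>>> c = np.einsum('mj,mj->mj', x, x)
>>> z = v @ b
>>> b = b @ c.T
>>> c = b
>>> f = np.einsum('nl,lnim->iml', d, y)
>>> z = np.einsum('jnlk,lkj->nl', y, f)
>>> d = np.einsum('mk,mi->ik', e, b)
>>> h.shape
(23, 31)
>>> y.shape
(31, 31, 13, 7)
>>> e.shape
(31, 23)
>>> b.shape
(31, 2)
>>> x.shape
(2, 31)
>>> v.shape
(31, 31)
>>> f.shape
(13, 7, 31)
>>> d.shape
(2, 23)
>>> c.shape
(31, 2)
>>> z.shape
(31, 13)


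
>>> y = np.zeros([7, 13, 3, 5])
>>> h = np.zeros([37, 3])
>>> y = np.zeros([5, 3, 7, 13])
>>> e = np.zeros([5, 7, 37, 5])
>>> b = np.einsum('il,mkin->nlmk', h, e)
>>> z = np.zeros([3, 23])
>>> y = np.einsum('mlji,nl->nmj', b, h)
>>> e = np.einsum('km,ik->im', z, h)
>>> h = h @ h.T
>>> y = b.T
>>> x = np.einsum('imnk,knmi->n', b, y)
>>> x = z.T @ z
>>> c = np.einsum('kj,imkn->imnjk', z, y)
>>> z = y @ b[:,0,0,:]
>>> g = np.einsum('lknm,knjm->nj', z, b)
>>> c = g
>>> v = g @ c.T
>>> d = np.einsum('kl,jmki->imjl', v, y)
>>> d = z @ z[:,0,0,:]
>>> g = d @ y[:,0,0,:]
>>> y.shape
(7, 5, 3, 5)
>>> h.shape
(37, 37)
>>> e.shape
(37, 23)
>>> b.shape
(5, 3, 5, 7)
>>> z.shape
(7, 5, 3, 7)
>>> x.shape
(23, 23)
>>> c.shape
(3, 5)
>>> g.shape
(7, 5, 3, 5)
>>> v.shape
(3, 3)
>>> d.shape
(7, 5, 3, 7)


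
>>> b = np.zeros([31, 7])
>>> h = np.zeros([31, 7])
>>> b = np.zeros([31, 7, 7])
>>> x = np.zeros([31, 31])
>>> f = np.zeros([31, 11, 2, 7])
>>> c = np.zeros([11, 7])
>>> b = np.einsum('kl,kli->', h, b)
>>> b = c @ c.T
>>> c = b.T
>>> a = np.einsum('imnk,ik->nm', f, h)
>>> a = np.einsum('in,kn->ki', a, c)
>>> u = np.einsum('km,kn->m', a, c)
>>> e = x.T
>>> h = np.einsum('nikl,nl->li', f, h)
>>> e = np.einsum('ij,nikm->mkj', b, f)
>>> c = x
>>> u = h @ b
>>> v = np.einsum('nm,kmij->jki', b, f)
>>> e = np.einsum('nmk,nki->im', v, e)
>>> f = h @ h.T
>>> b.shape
(11, 11)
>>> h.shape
(7, 11)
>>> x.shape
(31, 31)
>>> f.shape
(7, 7)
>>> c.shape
(31, 31)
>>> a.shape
(11, 2)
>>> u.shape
(7, 11)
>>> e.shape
(11, 31)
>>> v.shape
(7, 31, 2)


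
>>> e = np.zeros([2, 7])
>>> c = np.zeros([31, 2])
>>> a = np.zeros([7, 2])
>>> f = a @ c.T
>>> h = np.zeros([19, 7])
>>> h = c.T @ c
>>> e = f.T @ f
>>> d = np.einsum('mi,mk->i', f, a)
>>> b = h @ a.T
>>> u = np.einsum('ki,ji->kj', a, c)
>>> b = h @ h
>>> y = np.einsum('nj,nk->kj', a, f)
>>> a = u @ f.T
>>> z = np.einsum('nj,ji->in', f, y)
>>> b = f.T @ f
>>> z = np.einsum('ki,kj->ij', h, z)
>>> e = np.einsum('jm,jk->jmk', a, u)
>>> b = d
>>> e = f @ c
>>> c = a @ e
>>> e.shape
(7, 2)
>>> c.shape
(7, 2)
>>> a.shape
(7, 7)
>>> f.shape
(7, 31)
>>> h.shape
(2, 2)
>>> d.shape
(31,)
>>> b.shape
(31,)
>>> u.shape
(7, 31)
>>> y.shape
(31, 2)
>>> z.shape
(2, 7)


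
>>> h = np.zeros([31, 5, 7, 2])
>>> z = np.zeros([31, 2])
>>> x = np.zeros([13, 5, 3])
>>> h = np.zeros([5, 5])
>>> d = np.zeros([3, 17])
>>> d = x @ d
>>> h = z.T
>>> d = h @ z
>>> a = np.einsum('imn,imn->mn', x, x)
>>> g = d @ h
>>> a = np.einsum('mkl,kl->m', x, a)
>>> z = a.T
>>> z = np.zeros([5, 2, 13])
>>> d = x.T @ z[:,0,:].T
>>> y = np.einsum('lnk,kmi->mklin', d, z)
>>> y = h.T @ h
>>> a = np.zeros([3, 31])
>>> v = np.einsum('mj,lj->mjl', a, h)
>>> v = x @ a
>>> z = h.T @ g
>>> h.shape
(2, 31)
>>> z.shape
(31, 31)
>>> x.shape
(13, 5, 3)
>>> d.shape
(3, 5, 5)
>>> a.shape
(3, 31)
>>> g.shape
(2, 31)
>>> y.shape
(31, 31)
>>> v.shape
(13, 5, 31)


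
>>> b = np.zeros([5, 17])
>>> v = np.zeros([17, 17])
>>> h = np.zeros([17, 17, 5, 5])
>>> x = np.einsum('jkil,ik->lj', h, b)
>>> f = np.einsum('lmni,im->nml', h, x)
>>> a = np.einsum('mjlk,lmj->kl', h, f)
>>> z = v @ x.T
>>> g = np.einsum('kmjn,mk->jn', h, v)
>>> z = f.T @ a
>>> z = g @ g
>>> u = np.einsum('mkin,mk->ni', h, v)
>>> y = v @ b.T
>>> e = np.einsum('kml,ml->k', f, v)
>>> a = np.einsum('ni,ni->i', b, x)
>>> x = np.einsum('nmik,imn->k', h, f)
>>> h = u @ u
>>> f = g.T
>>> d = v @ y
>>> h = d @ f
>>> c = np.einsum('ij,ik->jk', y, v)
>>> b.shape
(5, 17)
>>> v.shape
(17, 17)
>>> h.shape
(17, 5)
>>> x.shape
(5,)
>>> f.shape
(5, 5)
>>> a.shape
(17,)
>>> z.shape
(5, 5)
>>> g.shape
(5, 5)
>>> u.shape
(5, 5)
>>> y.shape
(17, 5)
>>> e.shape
(5,)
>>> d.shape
(17, 5)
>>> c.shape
(5, 17)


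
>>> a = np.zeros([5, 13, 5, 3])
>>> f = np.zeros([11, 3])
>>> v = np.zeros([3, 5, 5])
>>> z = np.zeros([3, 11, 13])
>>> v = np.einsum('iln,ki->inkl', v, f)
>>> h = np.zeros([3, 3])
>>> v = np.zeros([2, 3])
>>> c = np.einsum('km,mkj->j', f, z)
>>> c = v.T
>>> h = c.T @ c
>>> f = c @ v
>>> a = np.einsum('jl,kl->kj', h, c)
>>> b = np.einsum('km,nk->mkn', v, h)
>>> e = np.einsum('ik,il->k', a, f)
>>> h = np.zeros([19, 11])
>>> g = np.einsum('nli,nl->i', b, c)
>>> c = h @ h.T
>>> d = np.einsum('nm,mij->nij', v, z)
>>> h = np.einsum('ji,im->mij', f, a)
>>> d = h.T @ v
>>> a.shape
(3, 2)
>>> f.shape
(3, 3)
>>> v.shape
(2, 3)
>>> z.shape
(3, 11, 13)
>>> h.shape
(2, 3, 3)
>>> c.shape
(19, 19)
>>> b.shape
(3, 2, 2)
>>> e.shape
(2,)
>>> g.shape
(2,)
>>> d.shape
(3, 3, 3)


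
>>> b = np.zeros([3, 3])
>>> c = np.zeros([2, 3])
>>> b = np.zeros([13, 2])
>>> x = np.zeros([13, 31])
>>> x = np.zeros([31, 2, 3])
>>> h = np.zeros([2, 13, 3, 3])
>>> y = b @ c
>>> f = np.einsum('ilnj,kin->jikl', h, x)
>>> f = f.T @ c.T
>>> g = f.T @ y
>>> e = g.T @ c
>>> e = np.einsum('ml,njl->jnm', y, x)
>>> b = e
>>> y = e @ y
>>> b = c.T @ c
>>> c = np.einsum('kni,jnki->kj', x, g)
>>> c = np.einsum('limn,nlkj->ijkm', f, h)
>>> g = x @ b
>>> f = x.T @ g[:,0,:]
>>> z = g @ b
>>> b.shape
(3, 3)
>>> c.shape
(31, 3, 3, 2)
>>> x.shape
(31, 2, 3)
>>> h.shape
(2, 13, 3, 3)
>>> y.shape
(2, 31, 3)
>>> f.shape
(3, 2, 3)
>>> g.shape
(31, 2, 3)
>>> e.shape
(2, 31, 13)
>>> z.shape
(31, 2, 3)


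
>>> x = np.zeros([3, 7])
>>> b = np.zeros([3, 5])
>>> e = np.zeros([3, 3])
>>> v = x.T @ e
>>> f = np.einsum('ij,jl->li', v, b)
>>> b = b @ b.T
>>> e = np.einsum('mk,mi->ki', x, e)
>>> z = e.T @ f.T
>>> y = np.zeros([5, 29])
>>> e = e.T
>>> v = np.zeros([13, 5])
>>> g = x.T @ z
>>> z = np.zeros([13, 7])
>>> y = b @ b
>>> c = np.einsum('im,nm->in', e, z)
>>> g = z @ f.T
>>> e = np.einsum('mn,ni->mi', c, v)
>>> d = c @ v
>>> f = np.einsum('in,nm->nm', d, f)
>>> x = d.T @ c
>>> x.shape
(5, 13)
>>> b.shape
(3, 3)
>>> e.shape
(3, 5)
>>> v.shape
(13, 5)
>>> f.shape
(5, 7)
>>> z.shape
(13, 7)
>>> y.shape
(3, 3)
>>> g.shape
(13, 5)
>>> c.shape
(3, 13)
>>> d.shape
(3, 5)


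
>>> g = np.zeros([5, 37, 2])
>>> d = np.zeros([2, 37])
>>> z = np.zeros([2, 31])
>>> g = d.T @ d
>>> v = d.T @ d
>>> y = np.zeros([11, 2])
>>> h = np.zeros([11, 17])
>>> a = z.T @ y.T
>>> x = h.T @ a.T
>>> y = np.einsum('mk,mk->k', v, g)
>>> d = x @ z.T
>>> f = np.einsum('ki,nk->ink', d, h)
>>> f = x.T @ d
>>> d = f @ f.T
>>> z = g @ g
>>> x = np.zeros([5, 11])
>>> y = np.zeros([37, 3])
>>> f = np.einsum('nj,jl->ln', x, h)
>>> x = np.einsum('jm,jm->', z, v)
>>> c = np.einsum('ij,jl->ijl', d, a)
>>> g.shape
(37, 37)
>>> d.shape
(31, 31)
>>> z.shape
(37, 37)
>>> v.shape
(37, 37)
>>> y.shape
(37, 3)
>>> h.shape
(11, 17)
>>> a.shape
(31, 11)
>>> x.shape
()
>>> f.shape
(17, 5)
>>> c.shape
(31, 31, 11)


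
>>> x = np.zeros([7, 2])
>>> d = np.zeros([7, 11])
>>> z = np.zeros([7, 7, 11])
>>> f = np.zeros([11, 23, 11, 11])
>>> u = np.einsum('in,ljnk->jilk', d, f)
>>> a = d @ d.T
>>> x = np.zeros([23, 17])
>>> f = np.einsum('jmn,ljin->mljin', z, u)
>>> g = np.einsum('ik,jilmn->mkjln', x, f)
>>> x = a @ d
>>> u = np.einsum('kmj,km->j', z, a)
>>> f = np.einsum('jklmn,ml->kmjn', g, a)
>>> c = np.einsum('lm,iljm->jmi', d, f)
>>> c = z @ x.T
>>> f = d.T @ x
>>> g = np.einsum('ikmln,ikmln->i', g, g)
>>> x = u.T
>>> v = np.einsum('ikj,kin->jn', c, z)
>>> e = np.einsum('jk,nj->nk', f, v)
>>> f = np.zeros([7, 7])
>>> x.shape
(11,)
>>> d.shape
(7, 11)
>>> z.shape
(7, 7, 11)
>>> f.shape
(7, 7)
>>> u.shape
(11,)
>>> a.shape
(7, 7)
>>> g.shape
(11,)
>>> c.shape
(7, 7, 7)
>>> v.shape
(7, 11)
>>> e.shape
(7, 11)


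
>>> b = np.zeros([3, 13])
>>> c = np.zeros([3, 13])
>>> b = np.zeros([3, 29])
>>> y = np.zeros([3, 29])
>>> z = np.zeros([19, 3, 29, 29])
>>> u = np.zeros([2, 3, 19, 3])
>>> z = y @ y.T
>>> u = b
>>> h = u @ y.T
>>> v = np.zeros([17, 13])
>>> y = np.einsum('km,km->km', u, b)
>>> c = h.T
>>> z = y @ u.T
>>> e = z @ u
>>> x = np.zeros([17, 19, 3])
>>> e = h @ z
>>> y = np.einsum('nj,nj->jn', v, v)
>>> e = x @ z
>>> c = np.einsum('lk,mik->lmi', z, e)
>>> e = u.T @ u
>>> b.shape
(3, 29)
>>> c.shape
(3, 17, 19)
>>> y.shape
(13, 17)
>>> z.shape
(3, 3)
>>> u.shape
(3, 29)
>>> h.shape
(3, 3)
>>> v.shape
(17, 13)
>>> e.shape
(29, 29)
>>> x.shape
(17, 19, 3)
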